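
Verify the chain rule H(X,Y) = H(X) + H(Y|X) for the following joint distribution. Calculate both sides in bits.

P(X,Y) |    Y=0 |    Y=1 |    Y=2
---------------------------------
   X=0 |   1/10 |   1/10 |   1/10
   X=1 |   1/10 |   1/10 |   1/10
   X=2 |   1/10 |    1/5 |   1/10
H(X,Y) = 3.1219, H(X) = 1.5710, H(Y|X) = 1.5510 (all in bits)

Chain rule: H(X,Y) = H(X) + H(Y|X)

Left side — joint entropy directly:
H(X,Y) = -Σ p(x,y) log p(x,y) = 3.1219 bits

Right side — compute H(Y|X) from the conditional distributions:
P(X) = (3/10, 3/10, 2/5), so H(X) = 1.5710 bits
H(Y|X) = Σ_x P(X=x) · H(Y|X=x):
  P(Y|X=0) = (1/3, 1/3, 1/3), H(Y|X=0) = 1.5850, weight P(X=0) = 3/10
  P(Y|X=1) = (1/3, 1/3, 1/3), H(Y|X=1) = 1.5850, weight P(X=1) = 3/10
  P(Y|X=2) = (1/4, 1/2, 1/4), H(Y|X=2) = 1.5000, weight P(X=2) = 2/5
H(Y|X) = 1.5510 bits

H(X) + H(Y|X) = 1.5710 + 1.5510 = 3.1219 bits

Both sides equal 3.1219 bits. ✓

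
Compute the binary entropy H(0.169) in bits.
0.6554 bits

The binary entropy function is:
H(p) = -p log(p) - (1-p) log(1-p)

H(0.169) = -0.169 × log_2(0.169) - 0.831 × log_2(0.831)
H(0.169) = 0.6554 bits

Note: Binary entropy is maximized at p=0.5 (H=1 bit) and minimized at p=0 or p=1 (H=0).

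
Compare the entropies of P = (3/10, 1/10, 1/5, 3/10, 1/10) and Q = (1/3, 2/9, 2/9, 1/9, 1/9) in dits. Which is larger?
Q

Computing entropies in dits:
H(P) = 0.6535
H(Q) = 0.6614

Distribution Q has higher entropy.

Intuition: The distribution closer to uniform (more spread out) has higher entropy.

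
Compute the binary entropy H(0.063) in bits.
0.3392 bits

The binary entropy function is:
H(p) = -p log(p) - (1-p) log(1-p)

H(0.063) = -0.063 × log_2(0.063) - 0.937 × log_2(0.937)
H(0.063) = 0.3392 bits

Note: Binary entropy is maximized at p=0.5 (H=1 bit) and minimized at p=0 or p=1 (H=0).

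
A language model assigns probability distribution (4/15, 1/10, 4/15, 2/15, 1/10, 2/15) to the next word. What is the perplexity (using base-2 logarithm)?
5.4891

Perplexity is 2^H (or exp(H) for natural log).

First, H = -Σ p log p = 2.4566 bits
Perplexity = 2^2.4566 = 5.4891

Interpretation: The model's uncertainty is equivalent to choosing uniformly among 5.5 options.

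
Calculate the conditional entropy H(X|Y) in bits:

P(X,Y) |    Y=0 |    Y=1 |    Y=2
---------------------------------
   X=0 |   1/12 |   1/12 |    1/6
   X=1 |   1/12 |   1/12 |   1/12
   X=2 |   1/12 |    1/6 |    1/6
1.5304 bits

Using the chain rule: H(X|Y) = H(X,Y) - H(Y)

First, compute H(X,Y) = 3.0850 bits

Marginal P(Y) = (1/4, 1/3, 5/12)
H(Y) = 1.5546 bits

H(X|Y) = H(X,Y) - H(Y) = 3.0850 - 1.5546 = 1.5304 bits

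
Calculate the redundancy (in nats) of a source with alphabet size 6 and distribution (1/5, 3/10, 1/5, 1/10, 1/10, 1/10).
0.0960 nats

Redundancy measures how far a source is from maximum entropy:
R = H_max - H(X)

Maximum entropy for 6 symbols: H_max = log_e(6) = 1.7918 nats
Actual entropy: H(X) = 1.6957 nats
Redundancy: R = 1.7918 - 1.6957 = 0.0960 nats

This redundancy represents potential for compression: the source could be compressed by 0.0960 nats per symbol.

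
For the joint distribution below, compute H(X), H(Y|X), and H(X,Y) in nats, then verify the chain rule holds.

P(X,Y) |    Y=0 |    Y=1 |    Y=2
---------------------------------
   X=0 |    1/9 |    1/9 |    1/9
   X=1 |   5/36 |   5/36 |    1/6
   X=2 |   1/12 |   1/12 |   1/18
H(X,Y) = 2.1541, H(X) = 1.0609, H(Y|X) = 1.0933 (all in nats)

Chain rule: H(X,Y) = H(X) + H(Y|X)

Left side — joint entropy directly:
H(X,Y) = -Σ p(x,y) log p(x,y) = 2.1541 nats

Right side — compute H(Y|X) from the conditional distributions:
P(X) = (1/3, 4/9, 2/9), so H(X) = 1.0609 nats
H(Y|X) = Σ_x P(X=x) · H(Y|X=x):
  P(Y|X=0) = (1/3, 1/3, 1/3), H(Y|X=0) = 1.0986, weight P(X=0) = 1/3
  P(Y|X=1) = (5/16, 5/16, 3/8), H(Y|X=1) = 1.0948, weight P(X=1) = 4/9
  P(Y|X=2) = (3/8, 3/8, 1/4), H(Y|X=2) = 1.0822, weight P(X=2) = 2/9
H(Y|X) = 1.0933 nats

H(X) + H(Y|X) = 1.0609 + 1.0933 = 2.1541 nats

Both sides equal 2.1541 nats. ✓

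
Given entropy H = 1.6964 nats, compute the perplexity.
5.4543

Perplexity is e^H (or exp(H) for natural log).

H = 1.6964 nats
Perplexity = e^1.6964 = 5.4543

Interpretation: The model's uncertainty is equivalent to choosing uniformly among 5.5 options.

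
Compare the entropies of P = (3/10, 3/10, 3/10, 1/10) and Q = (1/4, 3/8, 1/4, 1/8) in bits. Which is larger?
Q

Computing entropies in bits:
H(P) = 1.8955
H(Q) = 1.9056

Distribution Q has higher entropy.

Intuition: The distribution closer to uniform (more spread out) has higher entropy.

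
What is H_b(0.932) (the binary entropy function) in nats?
0.2484 nats

The binary entropy function is:
H(p) = -p log(p) - (1-p) log(1-p)

H(0.932) = -0.932 × log_e(0.932) - 0.068 × log_e(0.068)
H(0.932) = 0.2484 nats

Note: Binary entropy is maximized at p=0.5 (H=1 bit) and minimized at p=0 or p=1 (H=0).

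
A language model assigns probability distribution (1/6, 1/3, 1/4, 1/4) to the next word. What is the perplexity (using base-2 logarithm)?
3.8883

Perplexity is 2^H (or exp(H) for natural log).

First, H = -Σ p log p = 1.9591 bits
Perplexity = 2^1.9591 = 3.8883

Interpretation: The model's uncertainty is equivalent to choosing uniformly among 3.9 options.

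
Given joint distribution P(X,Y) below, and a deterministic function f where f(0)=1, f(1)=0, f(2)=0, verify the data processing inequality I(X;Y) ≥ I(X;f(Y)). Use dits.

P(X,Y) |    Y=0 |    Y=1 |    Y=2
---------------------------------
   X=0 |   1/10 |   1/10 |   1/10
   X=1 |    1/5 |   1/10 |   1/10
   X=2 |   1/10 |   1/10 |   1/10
I(X;Y) = 0.0060, I(X;f(Y)) = 0.0060, inequality holds: 0.0060 ≥ 0.0060

Data Processing Inequality: For any Markov chain X → Y → Z, we have I(X;Y) ≥ I(X;Z).

Here Z = f(Y) is a deterministic function of Y, forming X → Y → Z.

Original I(X;Y) = 0.0060 dits

After applying f:
P(X,Z) where Z=f(Y):
- P(X,Z=0) = P(X,Y=1) + P(X,Y=2)
- P(X,Z=1) = P(X,Y=0)

I(X;Z) = I(X;f(Y)) = 0.0060 dits

Verification: 0.0060 ≥ 0.0060 ✓

Information cannot be created by processing; the function f can only lose information about X.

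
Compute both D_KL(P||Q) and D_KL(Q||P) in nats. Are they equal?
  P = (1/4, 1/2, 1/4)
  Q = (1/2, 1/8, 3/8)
D_KL(P||Q) = 0.4185, D_KL(Q||P) = 0.3253

KL divergence is not symmetric: D_KL(P||Q) ≠ D_KL(Q||P) in general.

D_KL(P||Q) = 0.4185 nats
D_KL(Q||P) = 0.3253 nats

No, they are not equal!

This asymmetry is why KL divergence is not a true distance metric.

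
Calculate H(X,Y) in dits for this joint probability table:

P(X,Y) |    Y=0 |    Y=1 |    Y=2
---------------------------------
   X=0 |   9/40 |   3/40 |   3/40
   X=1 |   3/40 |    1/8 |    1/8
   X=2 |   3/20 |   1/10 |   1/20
0.9133 dits

Joint entropy is H(X,Y) = -Σ_{x,y} p(x,y) log p(x,y).

Summing over all non-zero entries:
H(X,Y) = -[9/40·log_10(9/40) + 3/40·log_10(3/40) + 3/40·log_10(3/40) + 3/40·log_10(3/40) + 1/8·log_10(1/8) + 1/8·log_10(1/8) + 3/20·log_10(3/20) + 1/10·log_10(1/10) + 1/20·log_10(1/20)]
H(X,Y) = 0.9133 dits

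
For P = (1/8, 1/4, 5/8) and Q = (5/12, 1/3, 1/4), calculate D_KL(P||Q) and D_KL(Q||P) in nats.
D_KL(P||Q) = 0.3503, D_KL(Q||P) = 0.3685

KL divergence is not symmetric: D_KL(P||Q) ≠ D_KL(Q||P) in general.

D_KL(P||Q) = 0.3503 nats
D_KL(Q||P) = 0.3685 nats

No, they are not equal!

This asymmetry is why KL divergence is not a true distance metric.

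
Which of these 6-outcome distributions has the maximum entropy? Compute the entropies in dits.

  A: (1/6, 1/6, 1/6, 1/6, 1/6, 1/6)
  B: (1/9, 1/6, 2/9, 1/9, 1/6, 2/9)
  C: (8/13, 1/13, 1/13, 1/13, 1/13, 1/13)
A

For a discrete distribution over n outcomes, entropy is maximized by the uniform distribution.

Computing entropies:
H(A) = 0.7782 dits
H(B) = 0.7618 dits
H(C) = 0.5582 dits

The uniform distribution (where all probabilities equal 1/6) achieves the maximum entropy of log_10(6) = 0.7782 dits.

Distribution A has the highest entropy.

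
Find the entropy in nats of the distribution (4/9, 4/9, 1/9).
0.9650 nats

Shannon entropy is H(X) = -Σ p(x) log p(x).

For P = (4/9, 4/9, 1/9):
H = -4/9 × log_e(4/9) -4/9 × log_e(4/9) -1/9 × log_e(1/9)
H = 0.9650 nats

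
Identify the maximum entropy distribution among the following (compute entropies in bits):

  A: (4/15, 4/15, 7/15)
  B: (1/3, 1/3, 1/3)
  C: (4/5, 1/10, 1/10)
B

For a discrete distribution over n outcomes, entropy is maximized by the uniform distribution.

Computing entropies:
H(A) = 1.5301 bits
H(B) = 1.5850 bits
H(C) = 0.9219 bits

The uniform distribution (where all probabilities equal 1/3) achieves the maximum entropy of log_2(3) = 1.5850 bits.

Distribution B has the highest entropy.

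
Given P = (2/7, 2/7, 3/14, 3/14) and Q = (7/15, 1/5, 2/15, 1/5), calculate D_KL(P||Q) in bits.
0.1128 bits

KL divergence: D_KL(P||Q) = Σ p(x) log(p(x)/q(x))

Computing term by term:
  x=0: 2/7 × log_2[(2/7)/(7/15)] = 2/7 × -0.7078 = -0.2022
  x=1: 2/7 × log_2[(2/7)/(1/5)] = 2/7 × 0.5146 = 0.1470
  x=2: 3/14 × log_2[(3/14)/(2/15)] = 3/14 × 0.6845 = 0.1467
  x=3: 3/14 × log_2[(3/14)/(1/5)] = 3/14 × 0.0995 = 0.0213

D_KL(P||Q) = 0.1128 bits

Note: KL divergence is always non-negative and equals 0 iff P = Q.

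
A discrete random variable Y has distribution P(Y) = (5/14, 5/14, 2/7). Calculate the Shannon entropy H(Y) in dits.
0.4748 dits

Shannon entropy is H(X) = -Σ p(x) log p(x).

For P = (5/14, 5/14, 2/7):
H = -5/14 × log_10(5/14) -5/14 × log_10(5/14) -2/7 × log_10(2/7)
H = 0.4748 dits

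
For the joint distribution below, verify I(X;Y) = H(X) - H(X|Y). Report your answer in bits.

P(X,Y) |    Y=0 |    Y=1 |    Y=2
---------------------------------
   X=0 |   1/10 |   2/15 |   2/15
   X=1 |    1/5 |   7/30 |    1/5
I(X;Y) = 0.0022 bits

Mutual information has multiple equivalent forms:
- I(X;Y) = H(X) - H(X|Y)
- I(X;Y) = H(Y) - H(Y|X)
- I(X;Y) = H(X) + H(Y) - H(X,Y)

Computing all quantities:
H(X) = 0.9481, H(Y) = 1.5801, H(X,Y) = 2.5260
H(X|Y) = 0.9459, H(Y|X) = 1.5779

Verification:
H(X) - H(X|Y) = 0.9481 - 0.9459 = 0.0022
H(Y) - H(Y|X) = 1.5801 - 1.5779 = 0.0022
H(X) + H(Y) - H(X,Y) = 0.9481 + 1.5801 - 2.5260 = 0.0022

All forms give I(X;Y) = 0.0022 bits. ✓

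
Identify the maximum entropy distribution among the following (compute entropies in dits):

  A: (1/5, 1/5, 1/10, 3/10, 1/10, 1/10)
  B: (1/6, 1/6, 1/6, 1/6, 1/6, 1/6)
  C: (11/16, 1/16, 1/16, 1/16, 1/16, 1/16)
B

For a discrete distribution over n outcomes, entropy is maximized by the uniform distribution.

Computing entropies:
H(A) = 0.7365 dits
H(B) = 0.7782 dits
H(C) = 0.4882 dits

The uniform distribution (where all probabilities equal 1/6) achieves the maximum entropy of log_10(6) = 0.7782 dits.

Distribution B has the highest entropy.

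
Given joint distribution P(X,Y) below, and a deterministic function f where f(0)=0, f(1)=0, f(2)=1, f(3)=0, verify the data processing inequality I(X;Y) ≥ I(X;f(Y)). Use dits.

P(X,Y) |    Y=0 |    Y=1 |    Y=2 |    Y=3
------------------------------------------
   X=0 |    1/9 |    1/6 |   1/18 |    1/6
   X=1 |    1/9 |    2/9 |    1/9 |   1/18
I(X;Y) = 0.0185, I(X;f(Y)) = 0.0049, inequality holds: 0.0185 ≥ 0.0049

Data Processing Inequality: For any Markov chain X → Y → Z, we have I(X;Y) ≥ I(X;Z).

Here Z = f(Y) is a deterministic function of Y, forming X → Y → Z.

Original I(X;Y) = 0.0185 dits

After applying f:
P(X,Z) where Z=f(Y):
- P(X,Z=0) = P(X,Y=0) + P(X,Y=1) + P(X,Y=3)
- P(X,Z=1) = P(X,Y=2)

I(X;Z) = I(X;f(Y)) = 0.0049 dits

Verification: 0.0185 ≥ 0.0049 ✓

Information cannot be created by processing; the function f can only lose information about X.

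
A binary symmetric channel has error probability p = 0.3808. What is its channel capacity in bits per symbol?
0.0414 bits

For a binary symmetric channel (BSC) with error probability p:
Capacity C = 1 - H(p) bits per symbol

where H(p) = -p log₂(p) - (1-p) log₂(1-p) is the binary entropy function.

H(0.3808) = 0.9586 bits
C = 1 - 0.9586 = 0.0414 bits per symbol

This means we can reliably transmit up to 0.0414 bits of information per channel use.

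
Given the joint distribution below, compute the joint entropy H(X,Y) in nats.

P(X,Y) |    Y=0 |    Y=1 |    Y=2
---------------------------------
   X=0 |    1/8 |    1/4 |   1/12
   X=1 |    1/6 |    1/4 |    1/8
1.7187 nats

Joint entropy is H(X,Y) = -Σ_{x,y} p(x,y) log p(x,y).

Summing over all non-zero entries:
H(X,Y) = -[1/8·log_e(1/8) + 1/4·log_e(1/4) + 1/12·log_e(1/12) + 1/6·log_e(1/6) + 1/4·log_e(1/4) + 1/8·log_e(1/8)]
H(X,Y) = 1.7187 nats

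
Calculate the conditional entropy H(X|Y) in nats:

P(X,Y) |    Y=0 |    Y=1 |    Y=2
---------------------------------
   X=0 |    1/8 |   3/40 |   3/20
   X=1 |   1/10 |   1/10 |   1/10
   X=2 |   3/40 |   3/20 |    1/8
1.0740 nats

Using the chain rule: H(X|Y) = H(X,Y) - H(Y)

First, compute H(X,Y) = 2.1683 nats

Marginal P(Y) = (3/10, 13/40, 3/8)
H(Y) = 1.0943 nats

H(X|Y) = H(X,Y) - H(Y) = 2.1683 - 1.0943 = 1.0740 nats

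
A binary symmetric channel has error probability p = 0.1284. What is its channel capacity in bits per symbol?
0.4470 bits

For a binary symmetric channel (BSC) with error probability p:
Capacity C = 1 - H(p) bits per symbol

where H(p) = -p log₂(p) - (1-p) log₂(1-p) is the binary entropy function.

H(0.1284) = 0.5530 bits
C = 1 - 0.5530 = 0.4470 bits per symbol

This means we can reliably transmit up to 0.4470 bits of information per channel use.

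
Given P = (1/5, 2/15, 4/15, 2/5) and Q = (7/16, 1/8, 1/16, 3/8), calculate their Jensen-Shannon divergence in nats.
0.0570 nats

Jensen-Shannon divergence is:
JSD(P||Q) = 0.5 × D_KL(P||M) + 0.5 × D_KL(Q||M)
where M = 0.5 × (P + Q) is the mixture distribution.

M = 0.5 × (1/5, 2/15, 4/15, 2/5) + 0.5 × (7/16, 1/8, 1/16, 3/8) = (0.31875, 0.129167, 0.164583, 0.3875)

D_KL(P||M) = 0.0524 nats
D_KL(Q||M) = 0.0616 nats

JSD(P||Q) = 0.5 × 0.0524 + 0.5 × 0.0616 = 0.0570 nats

Unlike KL divergence, JSD is symmetric and bounded: 0 ≤ JSD ≤ log(2).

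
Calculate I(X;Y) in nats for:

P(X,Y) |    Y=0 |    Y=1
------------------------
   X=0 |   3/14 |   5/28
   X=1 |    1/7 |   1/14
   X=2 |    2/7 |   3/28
0.0145 nats

Mutual information: I(X;Y) = H(X) + H(Y) - H(X,Y)

Marginals:
P(X) = (11/28, 3/14, 11/28), H(X) = 1.0642 nats
P(Y) = (9/14, 5/14), H(Y) = 0.6518 nats

Joint entropy: H(X,Y) = 1.7015 nats

I(X;Y) = 1.0642 + 0.6518 - 1.7015 = 0.0145 nats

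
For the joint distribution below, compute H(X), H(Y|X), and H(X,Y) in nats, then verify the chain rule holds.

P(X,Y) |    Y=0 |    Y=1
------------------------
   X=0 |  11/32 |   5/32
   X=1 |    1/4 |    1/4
H(X,Y) = 1.3503, H(X) = 0.6931, H(Y|X) = 0.6571 (all in nats)

Chain rule: H(X,Y) = H(X) + H(Y|X)

Left side — joint entropy directly:
H(X,Y) = -Σ p(x,y) log p(x,y) = 1.3503 nats

Right side — compute H(Y|X) from the conditional distributions:
P(X) = (1/2, 1/2), so H(X) = 0.6931 nats
H(Y|X) = Σ_x P(X=x) · H(Y|X=x):
  P(Y|X=0) = (11/16, 5/16), H(Y|X=0) = 0.6211, weight P(X=0) = 1/2
  P(Y|X=1) = (1/2, 1/2), H(Y|X=1) = 0.6931, weight P(X=1) = 1/2
H(Y|X) = 0.6571 nats

H(X) + H(Y|X) = 0.6931 + 0.6571 = 1.3503 nats

Both sides equal 1.3503 nats. ✓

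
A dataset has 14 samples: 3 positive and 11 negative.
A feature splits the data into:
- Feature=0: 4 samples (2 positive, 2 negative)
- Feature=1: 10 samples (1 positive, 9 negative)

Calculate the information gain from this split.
0.1289 bits

Information Gain = H(Y) - H(Y|Feature)

Before split:
P(positive) = 3/14 = 0.2143
H(Y) = 0.7496 bits

After split:
Feature=0: H = 1.0000 bits (weight = 4/14)
Feature=1: H = 0.4690 bits (weight = 10/14)
H(Y|Feature) = (4/14)×1.0000 + (10/14)×0.4690 = 0.6207 bits

Information Gain = 0.7496 - 0.6207 = 0.1289 bits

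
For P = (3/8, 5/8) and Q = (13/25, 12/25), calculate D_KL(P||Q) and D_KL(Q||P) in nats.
D_KL(P||Q) = 0.0424, D_KL(Q||P) = 0.0433

KL divergence is not symmetric: D_KL(P||Q) ≠ D_KL(Q||P) in general.

D_KL(P||Q) = 0.0424 nats
D_KL(Q||P) = 0.0433 nats

No, they are not equal!

This asymmetry is why KL divergence is not a true distance metric.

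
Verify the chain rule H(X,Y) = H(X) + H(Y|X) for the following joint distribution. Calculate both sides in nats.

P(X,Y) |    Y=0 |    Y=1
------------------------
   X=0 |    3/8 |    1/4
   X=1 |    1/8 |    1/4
H(X,Y) = 1.3209, H(X) = 0.6616, H(Y|X) = 0.6593 (all in nats)

Chain rule: H(X,Y) = H(X) + H(Y|X)

Left side — joint entropy directly:
H(X,Y) = -Σ p(x,y) log p(x,y) = 1.3209 nats

Right side — compute H(Y|X) from the conditional distributions:
P(X) = (5/8, 3/8), so H(X) = 0.6616 nats
H(Y|X) = Σ_x P(X=x) · H(Y|X=x):
  P(Y|X=0) = (3/5, 2/5), H(Y|X=0) = 0.6730, weight P(X=0) = 5/8
  P(Y|X=1) = (1/3, 2/3), H(Y|X=1) = 0.6365, weight P(X=1) = 3/8
H(Y|X) = 0.6593 nats

H(X) + H(Y|X) = 0.6616 + 0.6593 = 1.3209 nats

Both sides equal 1.3209 nats. ✓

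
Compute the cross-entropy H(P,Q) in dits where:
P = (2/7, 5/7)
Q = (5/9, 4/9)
0.3245 dits

Cross-entropy: H(P,Q) = -Σ p(x) log q(x)

Alternatively: H(P,Q) = H(P) + D_KL(P||Q)
H(P) = 0.2598 dits
D_KL(P||Q) = 0.0647 dits

H(P,Q) = 0.2598 + 0.0647 = 0.3245 dits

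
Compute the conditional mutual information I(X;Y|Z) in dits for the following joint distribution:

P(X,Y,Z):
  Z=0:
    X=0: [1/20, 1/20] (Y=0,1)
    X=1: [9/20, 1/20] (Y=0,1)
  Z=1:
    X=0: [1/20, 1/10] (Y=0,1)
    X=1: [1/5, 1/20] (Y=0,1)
0.0358 dits

Conditional mutual information: I(X;Y|Z) = H(X|Z) + H(Y|Z) - H(X,Y|Z)

H(Z) = 0.2923
H(X,Z) = 0.5246 → H(X|Z) = 0.2323
H(Y,Z) = 0.5246 → H(Y|Z) = 0.2323
H(X,Y,Z) = 0.7211 → H(X,Y|Z) = 0.4288

I(X;Y|Z) = 0.2323 + 0.2323 - 0.4288 = 0.0358 dits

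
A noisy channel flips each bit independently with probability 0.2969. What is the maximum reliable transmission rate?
0.1225 bits

For a binary symmetric channel (BSC) with error probability p:
Capacity C = 1 - H(p) bits per symbol

where H(p) = -p log₂(p) - (1-p) log₂(1-p) is the binary entropy function.

H(0.2969) = 0.8775 bits
C = 1 - 0.8775 = 0.1225 bits per symbol

This means we can reliably transmit up to 0.1225 bits of information per channel use.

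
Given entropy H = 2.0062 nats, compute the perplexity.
7.4350

Perplexity is e^H (or exp(H) for natural log).

H = 2.0062 nats
Perplexity = e^2.0062 = 7.4350

Interpretation: The model's uncertainty is equivalent to choosing uniformly among 7.4 options.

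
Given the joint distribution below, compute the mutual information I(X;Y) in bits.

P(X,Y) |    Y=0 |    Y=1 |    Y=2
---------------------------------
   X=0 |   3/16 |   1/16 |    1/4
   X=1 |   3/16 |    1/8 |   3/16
0.0218 bits

Mutual information: I(X;Y) = H(X) + H(Y) - H(X,Y)

Marginals:
P(X) = (1/2, 1/2), H(X) = 1.0000 bits
P(Y) = (3/8, 3/16, 7/16), H(Y) = 1.5052 bits

Joint entropy: H(X,Y) = 2.4835 bits

I(X;Y) = 1.0000 + 1.5052 - 2.4835 = 0.0218 bits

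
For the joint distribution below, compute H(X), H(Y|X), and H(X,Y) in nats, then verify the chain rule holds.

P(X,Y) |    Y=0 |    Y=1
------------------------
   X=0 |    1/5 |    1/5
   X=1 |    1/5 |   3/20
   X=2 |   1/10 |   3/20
H(X,Y) = 1.7651, H(X) = 1.0805, H(Y|X) = 0.6845 (all in nats)

Chain rule: H(X,Y) = H(X) + H(Y|X)

Left side — joint entropy directly:
H(X,Y) = -Σ p(x,y) log p(x,y) = 1.7651 nats

Right side — compute H(Y|X) from the conditional distributions:
P(X) = (2/5, 7/20, 1/4), so H(X) = 1.0805 nats
H(Y|X) = Σ_x P(X=x) · H(Y|X=x):
  P(Y|X=0) = (1/2, 1/2), H(Y|X=0) = 0.6931, weight P(X=0) = 2/5
  P(Y|X=1) = (4/7, 3/7), H(Y|X=1) = 0.6829, weight P(X=1) = 7/20
  P(Y|X=2) = (2/5, 3/5), H(Y|X=2) = 0.6730, weight P(X=2) = 1/4
H(Y|X) = 0.6845 nats

H(X) + H(Y|X) = 1.0805 + 0.6845 = 1.7651 nats

Both sides equal 1.7651 nats. ✓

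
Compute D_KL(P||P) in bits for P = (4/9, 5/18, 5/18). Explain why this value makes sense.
0.0000 bits

KL divergence satisfies the Gibbs inequality: D_KL(P||Q) ≥ 0 for all distributions P, Q.

D_KL(P||Q) = Σ p(x) log(p(x)/q(x))
Each term is p(x) × log_2(p(x)/p(x)) = p(x) × log_2(1) = 0, so the sum is 0.
D_KL(P||Q) = 0.0000 bits

When P = Q, the KL divergence is exactly 0, as there is no 'divergence' between identical distributions.

This non-negativity is a fundamental property: relative entropy cannot be negative because it measures how different Q is from P.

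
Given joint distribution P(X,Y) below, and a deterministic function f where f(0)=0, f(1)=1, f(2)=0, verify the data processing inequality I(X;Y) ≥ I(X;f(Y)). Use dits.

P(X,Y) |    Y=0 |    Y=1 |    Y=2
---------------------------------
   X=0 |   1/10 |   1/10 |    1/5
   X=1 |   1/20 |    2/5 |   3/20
I(X;Y) = 0.0384, I(X;f(Y)) = 0.0375, inequality holds: 0.0384 ≥ 0.0375

Data Processing Inequality: For any Markov chain X → Y → Z, we have I(X;Y) ≥ I(X;Z).

Here Z = f(Y) is a deterministic function of Y, forming X → Y → Z.

Original I(X;Y) = 0.0384 dits

After applying f:
P(X,Z) where Z=f(Y):
- P(X,Z=0) = P(X,Y=0) + P(X,Y=2)
- P(X,Z=1) = P(X,Y=1)

I(X;Z) = I(X;f(Y)) = 0.0375 dits

Verification: 0.0384 ≥ 0.0375 ✓

Information cannot be created by processing; the function f can only lose information about X.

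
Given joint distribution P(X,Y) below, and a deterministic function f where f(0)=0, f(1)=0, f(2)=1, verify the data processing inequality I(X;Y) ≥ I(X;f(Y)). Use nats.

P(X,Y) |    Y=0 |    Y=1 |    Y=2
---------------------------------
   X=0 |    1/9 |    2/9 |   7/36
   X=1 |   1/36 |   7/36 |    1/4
I(X;Y) = 0.0296, I(X;f(Y)) = 0.0131, inequality holds: 0.0296 ≥ 0.0131

Data Processing Inequality: For any Markov chain X → Y → Z, we have I(X;Y) ≥ I(X;Z).

Here Z = f(Y) is a deterministic function of Y, forming X → Y → Z.

Original I(X;Y) = 0.0296 nats

After applying f:
P(X,Z) where Z=f(Y):
- P(X,Z=0) = P(X,Y=0) + P(X,Y=1)
- P(X,Z=1) = P(X,Y=2)

I(X;Z) = I(X;f(Y)) = 0.0131 nats

Verification: 0.0296 ≥ 0.0131 ✓

Information cannot be created by processing; the function f can only lose information about X.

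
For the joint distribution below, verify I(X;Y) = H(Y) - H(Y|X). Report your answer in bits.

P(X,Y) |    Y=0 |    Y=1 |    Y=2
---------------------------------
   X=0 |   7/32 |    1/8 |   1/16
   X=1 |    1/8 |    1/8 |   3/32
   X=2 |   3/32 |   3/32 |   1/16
I(X;Y) = 0.0234 bits

Mutual information has multiple equivalent forms:
- I(X;Y) = H(X) - H(X|Y)
- I(X;Y) = H(Y) - H(Y|X)
- I(X;Y) = H(X) + H(Y) - H(X,Y)

Computing all quantities:
H(X) = 1.5575, H(Y) = 1.5310, H(X,Y) = 3.0651
H(X|Y) = 1.5341, H(Y|X) = 1.5076

Verification:
H(X) - H(X|Y) = 1.5575 - 1.5341 = 0.0234
H(Y) - H(Y|X) = 1.5310 - 1.5076 = 0.0234
H(X) + H(Y) - H(X,Y) = 1.5575 + 1.5310 - 3.0651 = 0.0234

All forms give I(X;Y) = 0.0234 bits. ✓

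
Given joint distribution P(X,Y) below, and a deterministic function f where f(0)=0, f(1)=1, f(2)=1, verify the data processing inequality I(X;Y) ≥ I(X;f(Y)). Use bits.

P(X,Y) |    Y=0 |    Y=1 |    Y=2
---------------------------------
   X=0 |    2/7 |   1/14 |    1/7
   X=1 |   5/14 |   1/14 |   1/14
I(X;Y) = 0.0232, I(X;f(Y)) = 0.0161, inequality holds: 0.0232 ≥ 0.0161

Data Processing Inequality: For any Markov chain X → Y → Z, we have I(X;Y) ≥ I(X;Z).

Here Z = f(Y) is a deterministic function of Y, forming X → Y → Z.

Original I(X;Y) = 0.0232 bits

After applying f:
P(X,Z) where Z=f(Y):
- P(X,Z=0) = P(X,Y=0)
- P(X,Z=1) = P(X,Y=1) + P(X,Y=2)

I(X;Z) = I(X;f(Y)) = 0.0161 bits

Verification: 0.0232 ≥ 0.0161 ✓

Information cannot be created by processing; the function f can only lose information about X.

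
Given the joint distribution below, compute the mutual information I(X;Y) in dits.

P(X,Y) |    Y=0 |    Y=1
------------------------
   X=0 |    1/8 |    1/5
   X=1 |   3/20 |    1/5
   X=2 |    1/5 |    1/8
0.0086 dits

Mutual information: I(X;Y) = H(X) + H(Y) - H(X,Y)

Marginals:
P(X) = (13/40, 7/20, 13/40), H(X) = 0.4769 dits
P(Y) = (19/40, 21/40), H(Y) = 0.3005 dits

Joint entropy: H(X,Y) = 0.7687 dits

I(X;Y) = 0.4769 + 0.3005 - 0.7687 = 0.0086 dits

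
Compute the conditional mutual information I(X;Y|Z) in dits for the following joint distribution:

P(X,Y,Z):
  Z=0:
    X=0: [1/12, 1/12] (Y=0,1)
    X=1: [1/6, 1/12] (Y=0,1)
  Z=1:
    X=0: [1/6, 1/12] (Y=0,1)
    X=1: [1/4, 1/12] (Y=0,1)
0.0036 dits

Conditional mutual information: I(X;Y|Z) = H(X|Z) + H(Y|Z) - H(X,Y|Z)

H(Z) = 0.2950
H(X,Z) = 0.5898 → H(X|Z) = 0.2948
H(Y,Z) = 0.5683 → H(Y|Z) = 0.2734
H(X,Y,Z) = 0.8596 → H(X,Y|Z) = 0.5646

I(X;Y|Z) = 0.2948 + 0.2734 - 0.5646 = 0.0036 dits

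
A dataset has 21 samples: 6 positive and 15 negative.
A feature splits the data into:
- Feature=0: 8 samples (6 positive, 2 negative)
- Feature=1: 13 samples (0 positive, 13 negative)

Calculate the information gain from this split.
0.5541 bits

Information Gain = H(Y) - H(Y|Feature)

Before split:
P(positive) = 6/21 = 0.2857
H(Y) = 0.8631 bits

After split:
Feature=0: H = 0.8113 bits (weight = 8/21)
Feature=1: H = 0.0000 bits (weight = 13/21)
H(Y|Feature) = (8/21)×0.8113 + (13/21)×0.0000 = 0.3091 bits

Information Gain = 0.8631 - 0.3091 = 0.5541 bits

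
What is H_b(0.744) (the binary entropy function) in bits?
0.8207 bits

The binary entropy function is:
H(p) = -p log(p) - (1-p) log(1-p)

H(0.744) = -0.744 × log_2(0.744) - 0.256 × log_2(0.256)
H(0.744) = 0.8207 bits

Note: Binary entropy is maximized at p=0.5 (H=1 bit) and minimized at p=0 or p=1 (H=0).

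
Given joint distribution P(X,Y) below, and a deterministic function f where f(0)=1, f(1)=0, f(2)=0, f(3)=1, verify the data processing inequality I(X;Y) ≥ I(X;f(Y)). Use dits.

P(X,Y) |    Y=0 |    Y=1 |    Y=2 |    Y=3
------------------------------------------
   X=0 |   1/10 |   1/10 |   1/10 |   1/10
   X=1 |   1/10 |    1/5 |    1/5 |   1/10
I(X;Y) = 0.0060, I(X;f(Y)) = 0.0060, inequality holds: 0.0060 ≥ 0.0060

Data Processing Inequality: For any Markov chain X → Y → Z, we have I(X;Y) ≥ I(X;Z).

Here Z = f(Y) is a deterministic function of Y, forming X → Y → Z.

Original I(X;Y) = 0.0060 dits

After applying f:
P(X,Z) where Z=f(Y):
- P(X,Z=0) = P(X,Y=1) + P(X,Y=2)
- P(X,Z=1) = P(X,Y=0) + P(X,Y=3)

I(X;Z) = I(X;f(Y)) = 0.0060 dits

Verification: 0.0060 ≥ 0.0060 ✓

Information cannot be created by processing; the function f can only lose information about X.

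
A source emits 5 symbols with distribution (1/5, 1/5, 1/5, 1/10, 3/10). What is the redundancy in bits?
0.0755 bits

Redundancy measures how far a source is from maximum entropy:
R = H_max - H(X)

Maximum entropy for 5 symbols: H_max = log_2(5) = 2.3219 bits
Actual entropy: H(X) = 2.2464 bits
Redundancy: R = 2.3219 - 2.2464 = 0.0755 bits

This redundancy represents potential for compression: the source could be compressed by 0.0755 bits per symbol.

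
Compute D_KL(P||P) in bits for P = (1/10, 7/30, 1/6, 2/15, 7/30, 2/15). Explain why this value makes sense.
0.0000 bits

KL divergence satisfies the Gibbs inequality: D_KL(P||Q) ≥ 0 for all distributions P, Q.

D_KL(P||Q) = Σ p(x) log(p(x)/q(x))
Each term is p(x) × log_2(p(x)/p(x)) = p(x) × log_2(1) = 0, so the sum is 0.
D_KL(P||Q) = 0.0000 bits

When P = Q, the KL divergence is exactly 0, as there is no 'divergence' between identical distributions.

This non-negativity is a fundamental property: relative entropy cannot be negative because it measures how different Q is from P.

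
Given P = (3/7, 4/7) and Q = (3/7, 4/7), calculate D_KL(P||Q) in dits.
0.0000 dits

KL divergence: D_KL(P||Q) = Σ p(x) log(p(x)/q(x))

Computing term by term:
  x=0: 3/7 × log_10[(3/7)/(3/7)] = 3/7 × 0.0000 = 0.0000
  x=1: 4/7 × log_10[(4/7)/(4/7)] = 4/7 × 0.0000 = 0.0000

D_KL(P||Q) = 0.0000 dits

Note: KL divergence is always non-negative and equals 0 iff P = Q.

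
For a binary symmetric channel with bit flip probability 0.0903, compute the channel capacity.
0.5625 bits

For a binary symmetric channel (BSC) with error probability p:
Capacity C = 1 - H(p) bits per symbol

where H(p) = -p log₂(p) - (1-p) log₂(1-p) is the binary entropy function.

H(0.0903) = 0.4375 bits
C = 1 - 0.4375 = 0.5625 bits per symbol

This means we can reliably transmit up to 0.5625 bits of information per channel use.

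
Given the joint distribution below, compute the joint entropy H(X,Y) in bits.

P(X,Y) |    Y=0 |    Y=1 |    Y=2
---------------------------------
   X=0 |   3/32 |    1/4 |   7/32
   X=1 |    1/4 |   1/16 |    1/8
2.4248 bits

Joint entropy is H(X,Y) = -Σ_{x,y} p(x,y) log p(x,y).

Summing over all non-zero entries:
H(X,Y) = -[3/32·log_2(3/32) + 1/4·log_2(1/4) + 7/32·log_2(7/32) + 1/4·log_2(1/4) + 1/16·log_2(1/16) + 1/8·log_2(1/8)]
H(X,Y) = 2.4248 bits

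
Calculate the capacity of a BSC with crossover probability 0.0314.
0.7986 bits

For a binary symmetric channel (BSC) with error probability p:
Capacity C = 1 - H(p) bits per symbol

where H(p) = -p log₂(p) - (1-p) log₂(1-p) is the binary entropy function.

H(0.0314) = 0.2014 bits
C = 1 - 0.2014 = 0.7986 bits per symbol

This means we can reliably transmit up to 0.7986 bits of information per channel use.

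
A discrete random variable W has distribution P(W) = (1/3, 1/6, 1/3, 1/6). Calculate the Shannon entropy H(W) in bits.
1.9183 bits

Shannon entropy is H(X) = -Σ p(x) log p(x).

For P = (1/3, 1/6, 1/3, 1/6):
H = -1/3 × log_2(1/3) -1/6 × log_2(1/6) -1/3 × log_2(1/3) -1/6 × log_2(1/6)
H = 1.9183 bits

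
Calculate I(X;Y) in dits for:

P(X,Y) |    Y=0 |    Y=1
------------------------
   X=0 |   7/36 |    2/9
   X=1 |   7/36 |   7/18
0.0039 dits

Mutual information: I(X;Y) = H(X) + H(Y) - H(X,Y)

Marginals:
P(X) = (5/12, 7/12), H(X) = 0.2950 dits
P(Y) = (7/18, 11/18), H(Y) = 0.2902 dits

Joint entropy: H(X,Y) = 0.5813 dits

I(X;Y) = 0.2950 + 0.2902 - 0.5813 = 0.0039 dits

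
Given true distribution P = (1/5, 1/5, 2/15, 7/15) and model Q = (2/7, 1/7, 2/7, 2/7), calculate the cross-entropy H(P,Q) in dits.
0.6043 dits

Cross-entropy: H(P,Q) = -Σ p(x) log q(x)

Alternatively: H(P,Q) = H(P) + D_KL(P||Q)
H(P) = 0.5507 dits
D_KL(P||Q) = 0.0535 dits

H(P,Q) = 0.5507 + 0.0535 = 0.6043 dits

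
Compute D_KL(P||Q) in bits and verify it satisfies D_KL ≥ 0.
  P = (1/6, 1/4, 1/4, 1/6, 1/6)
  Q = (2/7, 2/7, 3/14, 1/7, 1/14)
0.1186 bits

KL divergence satisfies the Gibbs inequality: D_KL(P||Q) ≥ 0 for all distributions P, Q.

D_KL(P||Q) = Σ p(x) log(p(x)/q(x))
Term by term:
  x=0: 1/6 × log_2[(1/6)/(2/7)] = -0.1296
  x=1: 1/4 × log_2[(1/4)/(2/7)] = -0.0482
  x=2: 1/4 × log_2[(1/4)/(3/14)] = 0.0556
  x=3: 1/6 × log_2[(1/6)/(1/7)] = 0.0371
  x=4: 1/6 × log_2[(1/6)/(1/14)] = 0.2037
D_KL(P||Q) = 0.1186 bits

D_KL(P||Q) = 0.1186 ≥ 0 ✓

This non-negativity is a fundamental property: relative entropy cannot be negative because it measures how different Q is from P.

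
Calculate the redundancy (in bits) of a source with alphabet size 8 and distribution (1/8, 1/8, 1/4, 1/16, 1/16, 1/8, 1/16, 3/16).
0.1722 bits

Redundancy measures how far a source is from maximum entropy:
R = H_max - H(X)

Maximum entropy for 8 symbols: H_max = log_2(8) = 3.0000 bits
Actual entropy: H(X) = 2.8278 bits
Redundancy: R = 3.0000 - 2.8278 = 0.1722 bits

This redundancy represents potential for compression: the source could be compressed by 0.1722 bits per symbol.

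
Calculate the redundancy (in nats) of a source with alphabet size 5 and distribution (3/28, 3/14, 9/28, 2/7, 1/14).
0.1288 nats

Redundancy measures how far a source is from maximum entropy:
R = H_max - H(X)

Maximum entropy for 5 symbols: H_max = log_e(5) = 1.6094 nats
Actual entropy: H(X) = 1.4807 nats
Redundancy: R = 1.6094 - 1.4807 = 0.1288 nats

This redundancy represents potential for compression: the source could be compressed by 0.1288 nats per symbol.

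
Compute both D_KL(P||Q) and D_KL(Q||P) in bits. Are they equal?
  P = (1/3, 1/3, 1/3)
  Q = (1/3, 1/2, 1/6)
D_KL(P||Q) = 0.1383, D_KL(Q||P) = 0.1258

KL divergence is not symmetric: D_KL(P||Q) ≠ D_KL(Q||P) in general.

D_KL(P||Q) = 0.1383 bits
D_KL(Q||P) = 0.1258 bits

No, they are not equal!

This asymmetry is why KL divergence is not a true distance metric.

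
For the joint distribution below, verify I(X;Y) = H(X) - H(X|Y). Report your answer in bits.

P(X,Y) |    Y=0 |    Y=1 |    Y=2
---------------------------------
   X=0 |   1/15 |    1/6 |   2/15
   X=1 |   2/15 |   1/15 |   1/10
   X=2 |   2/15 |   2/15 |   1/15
I(X;Y) = 0.0656 bits

Mutual information has multiple equivalent forms:
- I(X;Y) = H(X) - H(X|Y)
- I(X;Y) = H(Y) - H(Y|X)
- I(X;Y) = H(X) + H(Y) - H(X,Y)

Computing all quantities:
H(X) = 1.5801, H(Y) = 1.5801, H(X,Y) = 3.0947
H(X|Y) = 1.5146, H(Y|X) = 1.5146

Verification:
H(X) - H(X|Y) = 1.5801 - 1.5146 = 0.0656
H(Y) - H(Y|X) = 1.5801 - 1.5146 = 0.0656
H(X) + H(Y) - H(X,Y) = 1.5801 + 1.5801 - 3.0947 = 0.0656

All forms give I(X;Y) = 0.0656 bits. ✓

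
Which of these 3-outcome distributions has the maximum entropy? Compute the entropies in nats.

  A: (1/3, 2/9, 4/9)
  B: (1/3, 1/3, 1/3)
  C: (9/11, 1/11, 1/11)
B

For a discrete distribution over n outcomes, entropy is maximized by the uniform distribution.

Computing entropies:
H(A) = 1.0609 nats
H(B) = 1.0986 nats
H(C) = 0.6002 nats

The uniform distribution (where all probabilities equal 1/3) achieves the maximum entropy of log_e(3) = 1.0986 nats.

Distribution B has the highest entropy.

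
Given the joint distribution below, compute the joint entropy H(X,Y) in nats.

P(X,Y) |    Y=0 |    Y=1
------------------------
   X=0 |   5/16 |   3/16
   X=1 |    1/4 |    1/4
1.3705 nats

Joint entropy is H(X,Y) = -Σ_{x,y} p(x,y) log p(x,y).

Summing over all non-zero entries:
H(X,Y) = -[5/16·log_e(5/16) + 3/16·log_e(3/16) + 1/4·log_e(1/4) + 1/4·log_e(1/4)]
H(X,Y) = 1.3705 nats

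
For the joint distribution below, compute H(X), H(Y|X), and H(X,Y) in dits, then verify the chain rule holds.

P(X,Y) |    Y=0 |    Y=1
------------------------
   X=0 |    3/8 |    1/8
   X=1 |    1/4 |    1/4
H(X,Y) = 0.5737, H(X) = 0.3010, H(Y|X) = 0.2726 (all in dits)

Chain rule: H(X,Y) = H(X) + H(Y|X)

Left side — joint entropy directly:
H(X,Y) = -Σ p(x,y) log p(x,y) = 0.5737 dits

Right side — compute H(Y|X) from the conditional distributions:
P(X) = (1/2, 1/2), so H(X) = 0.3010 dits
H(Y|X) = Σ_x P(X=x) · H(Y|X=x):
  P(Y|X=0) = (3/4, 1/4), H(Y|X=0) = 0.2442, weight P(X=0) = 1/2
  P(Y|X=1) = (1/2, 1/2), H(Y|X=1) = 0.3010, weight P(X=1) = 1/2
H(Y|X) = 0.2726 dits

H(X) + H(Y|X) = 0.3010 + 0.2726 = 0.5737 dits

Both sides equal 0.5737 dits. ✓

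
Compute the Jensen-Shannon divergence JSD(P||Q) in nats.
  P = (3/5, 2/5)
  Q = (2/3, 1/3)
0.0024 nats

Jensen-Shannon divergence is:
JSD(P||Q) = 0.5 × D_KL(P||M) + 0.5 × D_KL(Q||M)
where M = 0.5 × (P + Q) is the mixture distribution.

M = 0.5 × (3/5, 2/5) + 0.5 × (2/3, 1/3) = (19/30, 11/30)

D_KL(P||M) = 0.0024 nats
D_KL(Q||M) = 0.0024 nats

JSD(P||Q) = 0.5 × 0.0024 + 0.5 × 0.0024 = 0.0024 nats

Unlike KL divergence, JSD is symmetric and bounded: 0 ≤ JSD ≤ log(2).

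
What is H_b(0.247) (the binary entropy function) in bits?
0.8065 bits

The binary entropy function is:
H(p) = -p log(p) - (1-p) log(1-p)

H(0.247) = -0.247 × log_2(0.247) - 0.753 × log_2(0.753)
H(0.247) = 0.8065 bits

Note: Binary entropy is maximized at p=0.5 (H=1 bit) and minimized at p=0 or p=1 (H=0).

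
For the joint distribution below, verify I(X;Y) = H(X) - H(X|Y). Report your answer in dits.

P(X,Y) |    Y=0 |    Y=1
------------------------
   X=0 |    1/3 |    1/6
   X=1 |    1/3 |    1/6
I(X;Y) = 0.0000 dits

Mutual information has multiple equivalent forms:
- I(X;Y) = H(X) - H(X|Y)
- I(X;Y) = H(Y) - H(Y|X)
- I(X;Y) = H(X) + H(Y) - H(X,Y)

Computing all quantities:
H(X) = 0.3010, H(Y) = 0.2764, H(X,Y) = 0.5775
H(X|Y) = 0.3010, H(Y|X) = 0.2764

Verification:
H(X) - H(X|Y) = 0.3010 - 0.3010 = 0.0000
H(Y) - H(Y|X) = 0.2764 - 0.2764 = 0.0000
H(X) + H(Y) - H(X,Y) = 0.3010 + 0.2764 - 0.5775 = 0.0000

All forms give I(X;Y) = 0.0000 dits. ✓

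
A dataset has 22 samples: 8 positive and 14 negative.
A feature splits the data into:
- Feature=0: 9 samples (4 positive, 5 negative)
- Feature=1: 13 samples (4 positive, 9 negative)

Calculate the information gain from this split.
0.0140 bits

Information Gain = H(Y) - H(Y|Feature)

Before split:
P(positive) = 8/22 = 0.3636
H(Y) = 0.9457 bits

After split:
Feature=0: H = 0.9911 bits (weight = 9/22)
Feature=1: H = 0.8905 bits (weight = 13/22)
H(Y|Feature) = (9/22)×0.9911 + (13/22)×0.8905 = 0.9316 bits

Information Gain = 0.9457 - 0.9316 = 0.0140 bits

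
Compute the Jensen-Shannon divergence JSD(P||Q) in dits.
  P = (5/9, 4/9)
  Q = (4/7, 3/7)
0.0001 dits

Jensen-Shannon divergence is:
JSD(P||Q) = 0.5 × D_KL(P||M) + 0.5 × D_KL(Q||M)
where M = 0.5 × (P + Q) is the mixture distribution.

M = 0.5 × (5/9, 4/9) + 0.5 × (4/7, 3/7) = (0.563492, 0.436508)

D_KL(P||M) = 0.0001 dits
D_KL(Q||M) = 0.0001 dits

JSD(P||Q) = 0.5 × 0.0001 + 0.5 × 0.0001 = 0.0001 dits

Unlike KL divergence, JSD is symmetric and bounded: 0 ≤ JSD ≤ log(2).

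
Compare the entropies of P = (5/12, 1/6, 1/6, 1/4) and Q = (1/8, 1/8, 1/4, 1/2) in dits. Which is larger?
P

Computing entropies in dits:
H(P) = 0.5683
H(Q) = 0.5268

Distribution P has higher entropy.

Intuition: The distribution closer to uniform (more spread out) has higher entropy.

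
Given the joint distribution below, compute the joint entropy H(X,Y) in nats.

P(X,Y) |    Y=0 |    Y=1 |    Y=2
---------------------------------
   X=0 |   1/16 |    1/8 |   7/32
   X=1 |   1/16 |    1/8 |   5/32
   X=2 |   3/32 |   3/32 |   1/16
2.1061 nats

Joint entropy is H(X,Y) = -Σ_{x,y} p(x,y) log p(x,y).

Summing over all non-zero entries:
H(X,Y) = -[1/16·log_e(1/16) + 1/8·log_e(1/8) + 7/32·log_e(7/32) + 1/16·log_e(1/16) + 1/8·log_e(1/8) + 5/32·log_e(5/32) + 3/32·log_e(3/32) + 3/32·log_e(3/32) + 1/16·log_e(1/16)]
H(X,Y) = 2.1061 nats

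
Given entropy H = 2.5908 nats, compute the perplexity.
13.3404

Perplexity is e^H (or exp(H) for natural log).

H = 2.5908 nats
Perplexity = e^2.5908 = 13.3404

Interpretation: The model's uncertainty is equivalent to choosing uniformly among 13.3 options.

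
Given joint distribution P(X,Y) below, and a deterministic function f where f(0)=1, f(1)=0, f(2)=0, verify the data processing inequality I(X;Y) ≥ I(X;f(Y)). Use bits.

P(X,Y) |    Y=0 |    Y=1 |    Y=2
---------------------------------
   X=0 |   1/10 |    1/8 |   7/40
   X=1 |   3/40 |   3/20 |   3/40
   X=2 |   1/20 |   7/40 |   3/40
I(X;Y) = 0.0458, I(X;f(Y)) = 0.0063, inequality holds: 0.0458 ≥ 0.0063

Data Processing Inequality: For any Markov chain X → Y → Z, we have I(X;Y) ≥ I(X;Z).

Here Z = f(Y) is a deterministic function of Y, forming X → Y → Z.

Original I(X;Y) = 0.0458 bits

After applying f:
P(X,Z) where Z=f(Y):
- P(X,Z=0) = P(X,Y=1) + P(X,Y=2)
- P(X,Z=1) = P(X,Y=0)

I(X;Z) = I(X;f(Y)) = 0.0063 bits

Verification: 0.0458 ≥ 0.0063 ✓

Information cannot be created by processing; the function f can only lose information about X.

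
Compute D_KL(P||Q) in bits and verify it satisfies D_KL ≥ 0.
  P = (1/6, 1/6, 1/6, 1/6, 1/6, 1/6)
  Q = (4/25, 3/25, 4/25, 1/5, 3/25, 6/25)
0.0461 bits

KL divergence satisfies the Gibbs inequality: D_KL(P||Q) ≥ 0 for all distributions P, Q.

D_KL(P||Q) = Σ p(x) log(p(x)/q(x))
Term by term:
  x=0: 1/6 × log_2[(1/6)/(4/25)] = 0.0098
  x=1: 1/6 × log_2[(1/6)/(3/25)] = 0.0790
  x=2: 1/6 × log_2[(1/6)/(4/25)] = 0.0098
  x=3: 1/6 × log_2[(1/6)/(1/5)] = -0.0438
  x=4: 1/6 × log_2[(1/6)/(3/25)] = 0.0790
  x=5: 1/6 × log_2[(1/6)/(6/25)] = -0.0877
D_KL(P||Q) = 0.0461 bits

D_KL(P||Q) = 0.0461 ≥ 0 ✓

This non-negativity is a fundamental property: relative entropy cannot be negative because it measures how different Q is from P.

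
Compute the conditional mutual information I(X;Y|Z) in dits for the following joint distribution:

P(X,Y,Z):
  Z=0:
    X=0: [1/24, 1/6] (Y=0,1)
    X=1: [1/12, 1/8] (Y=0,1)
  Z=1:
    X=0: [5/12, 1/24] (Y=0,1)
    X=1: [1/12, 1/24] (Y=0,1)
0.0131 dits

Conditional mutual information: I(X;Y|Z) = H(X|Z) + H(Y|Z) - H(X,Y|Z)

H(Z) = 0.2950
H(X,Z) = 0.5520 → H(X|Z) = 0.2571
H(Y,Z) = 0.5094 → H(Y|Z) = 0.2144
H(X,Y,Z) = 0.7534 → H(X,Y|Z) = 0.4584

I(X;Y|Z) = 0.2571 + 0.2144 - 0.4584 = 0.0131 dits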